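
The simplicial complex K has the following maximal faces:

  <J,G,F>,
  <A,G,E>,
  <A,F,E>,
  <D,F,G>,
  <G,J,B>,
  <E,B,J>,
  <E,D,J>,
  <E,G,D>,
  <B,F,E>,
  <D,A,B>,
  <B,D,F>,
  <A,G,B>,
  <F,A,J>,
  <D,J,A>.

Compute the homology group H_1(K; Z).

Order the vertices as A < B < D < E < F < G < J. Listing each simplex with vertices in this order, K has dimension 2 with simplices:

  0-simplices (7): A, B, D, E, F, G, J
  1-simplices (21): AB, AD, AE, AF, AG, AJ, BD, BE, BF, BG, BJ, DE, DF, DG, DJ, EF, EG, EJ, FG, FJ, GJ
  2-simplices (14): ABD, ABG, ADJ, AEF, AEG, AFJ, BDF, BEF, BEJ, BGJ, DEG, DEJ, DFG, FGJ

so the chain groups are C_0 ≅ Z^7, C_1 ≅ Z^21, C_2 ≅ Z^14.

∂_1: C_1 → C_0 is given by ∂[p,q] = [q] − [p].
The resulting 7×21 matrix has rank 6, and its Smith normal form has invariant factors (1,1,1,1,1,1).

The boundary map ∂_2: C_2 → C_1 sends each 2-simplex [p,q,r] to [q,r] − [p,r] + [p,q]. For instance
  ∂BDF = DF − BF + BD,
  ∂DEJ = EJ − DJ + DE.
As a 21×14 matrix over Z this has rank 13, with invariant factors (1,1,1,1,1,1,1,1,1,1,1,1,1).

From H_k ≅ ker(∂_k) / im(∂_{k+1}) we obtain:

  H_1: rank ker ∂_1 − rank ∂_2 = (21 − 6) − 13 = 2, and the invariant factors of ∂_2 are all 1, so H_1 ≅ Z^2.

(K is a triangulation of the torus T^2.)

H_1 ≅ Z^2.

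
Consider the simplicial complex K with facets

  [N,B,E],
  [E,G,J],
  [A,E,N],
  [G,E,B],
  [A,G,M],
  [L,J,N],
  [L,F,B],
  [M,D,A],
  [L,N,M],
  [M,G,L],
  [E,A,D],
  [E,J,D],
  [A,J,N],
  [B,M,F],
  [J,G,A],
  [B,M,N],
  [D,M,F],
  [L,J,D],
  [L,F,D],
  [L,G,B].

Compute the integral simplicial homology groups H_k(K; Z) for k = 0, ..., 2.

H_0 = Z,  H_1 = Z ⊕ Z_2,  H_2 = 0.

K has 10 vertices, 30 edges, 20 triangles.
rank ∂_0 = 0, rank ∂_1 = 9 ⇒ b_0 = 10 − 0 − 9 = 1; all invariant factors of ∂_1 are 1 so no torsion. So H_0 = Z.
rank ∂_1 = 9, rank ∂_2 = 20 ⇒ b_1 = 30 − 9 − 20 = 1; ∂_2 has invariant factor(s) [2] giving torsion. So H_1 = Z ⊕ Z_2.
rank ∂_2 = 20, rank ∂_3 = 0 ⇒ b_2 = 20 − 20 − 0 = 0. So H_2 = 0.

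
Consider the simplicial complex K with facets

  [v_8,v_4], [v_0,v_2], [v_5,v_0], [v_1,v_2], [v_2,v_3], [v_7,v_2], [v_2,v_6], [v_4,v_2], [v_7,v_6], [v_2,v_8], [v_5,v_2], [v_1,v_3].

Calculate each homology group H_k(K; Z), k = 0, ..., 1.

Fix the vertex order v_0 < v_1 < v_2 < v_3 < v_4 < v_5 < v_6 < v_7 < v_8 and write every simplex with vertices in increasing order. Then dim K = 1 and the simplices of K are:

  0-simplices (9): [v_0], [v_1], [v_2], [v_3], [v_4], [v_5], [v_6], [v_7], [v_8]
  1-simplices (12): [v_0,v_2], [v_0,v_5], [v_1,v_2], [v_1,v_3], [v_2,v_3], [v_2,v_4], [v_2,v_5], [v_2,v_6], [v_2,v_7], [v_2,v_8], [v_4,v_8], [v_6,v_7]

giving chain groups C_0 ≅ Z^9, C_1 ≅ Z^12.

Boundary ∂_1: C_1 → C_0 is given by ∂[p,q] = [q] − [p]. For instance
  ∂[v_6,v_7] = [v_7] − [v_6].
This gives a 9×12 integer matrix of rank 8; reducing to Smith normal form yields diagonal entries (1,1,1,1,1,1,1,1).

From H_k ≅ ker(∂_k) / im(∂_{k+1}) we obtain:

  H_0: rank C_0 − rank ∂_1 = 9 − 8 = 1, and the invariant factors of ∂_1 are all 1, so H_0 ≅ Z.
  H_1: rank ker ∂_1 − rank ∂_2 = (12 − 8) − 0 = 4, and there is no ∂_2, so H_1 ≅ Z^4.

(K is a triangulation of a wedge of 4 circles.)

H_0 ≅ Z,  H_1 ≅ Z^4.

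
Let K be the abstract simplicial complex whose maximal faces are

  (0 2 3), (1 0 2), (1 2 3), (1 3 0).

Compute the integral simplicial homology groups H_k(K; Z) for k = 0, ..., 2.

H_0 = Z,  H_1 = 0,  H_2 = Z.

K has 4 vertices, 6 edges, 4 triangles.
rank ∂_0 = 0, rank ∂_1 = 3 ⇒ b_0 = 4 − 0 − 3 = 1; all invariant factors of ∂_1 are 1 so no torsion. So H_0 = Z.
rank ∂_1 = 3, rank ∂_2 = 3 ⇒ b_1 = 6 − 3 − 3 = 0; all invariant factors of ∂_2 are 1 so no torsion. So H_1 = 0.
rank ∂_2 = 3, rank ∂_3 = 0 ⇒ b_2 = 4 − 3 − 0 = 1. So H_2 = Z.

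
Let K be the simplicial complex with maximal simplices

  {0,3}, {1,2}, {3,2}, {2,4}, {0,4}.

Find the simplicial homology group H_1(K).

Take the total order 0 < 1 < 2 < 3 < 4 on the vertex set. Then K (dimension 1) consists of the simplices:

  0-simplices (5): [0], [1], [2], [3], [4]
  1-simplices (5): [0,3], [0,4], [1,2], [2,3], [2,4]

so the chain groups are C_0 ≅ Z^5, C_1 ≅ Z^5.

The boundary map ∂_1: C_1 → C_0 sends each edge [p,q] (with p < q) to q − p.
The 5×5 boundary matrix has rank 4 and Smith normal form diag(1,1,1,1).

Now H_k = ker ∂_k / im ∂_{k+1}, so:

  H_1: rank ker ∂_1 − rank ∂_2 = (5 − 4) − 0 = 1, and there is no ∂_2, so H_1 = Z.

H_1 ≅ Z.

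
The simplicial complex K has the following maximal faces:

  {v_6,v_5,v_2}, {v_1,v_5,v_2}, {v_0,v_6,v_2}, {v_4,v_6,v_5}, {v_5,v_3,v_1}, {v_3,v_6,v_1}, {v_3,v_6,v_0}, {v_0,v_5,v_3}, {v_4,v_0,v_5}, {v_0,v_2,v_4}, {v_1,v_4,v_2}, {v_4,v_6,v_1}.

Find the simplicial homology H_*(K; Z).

Fix the vertex order v_0 < v_1 < v_2 < v_3 < v_4 < v_5 < v_6 and write every simplex with vertices in increasing order. Then dim K = 2 and the simplices of K are:

  0-simplices (7): [v_0], [v_1], [v_2], [v_3], [v_4], [v_5], [v_6]
  1-simplices (18): (18 of them)
  2-simplices (12): (12 of them)

Hence C_0 ≅ Z^7, C_1 ≅ Z^18, C_2 ≅ Z^12.

Boundary ∂_1: C_1 → C_0 maps an edge to its endpoints' difference, ∂[p,q] = q − p.
This gives a 7×18 integer matrix of rank 6; reducing to Smith normal form yields diagonal entries (1,1,1,1,1,1).

Boundary ∂_2: C_2 → C_1 acts by ∂[p,q,r] = [q,r] − [p,r] + [p,q]. For instance
  ∂[v_4,v_5,v_6] = [v_5,v_6] − [v_4,v_6] + [v_4,v_5],
  ∂[v_0,v_3,v_6] = [v_3,v_6] − [v_0,v_6] + [v_0,v_3].
As a 18×12 matrix over Z this has rank 12, with invariant factors (1,1,1,1,1,1,1,1,1,1,1,2).

Computing H_k = (kernel of ∂_k) / (image of ∂_{k+1}):

  H_0: rank C_0 − rank ∂_1 = 7 − 6 = 1, and the invariant factors of ∂_1 are all 1, so H_0 ≅ Z.
  H_1: rank ker ∂_1 − rank ∂_2 = (18 − 6) − 12 = 0, and ∂_2 has invariant factor 2 > 1, so H_1 ≅ Z_2.
  H_2: rank ker ∂_2 − rank ∂_3 = (12 − 12) − 0 = 0, and there is no ∂_3, so H_2 ≅ 0.

H_0 ≅ Z,  H_1 ≅ Z_2,  H_2 = 0.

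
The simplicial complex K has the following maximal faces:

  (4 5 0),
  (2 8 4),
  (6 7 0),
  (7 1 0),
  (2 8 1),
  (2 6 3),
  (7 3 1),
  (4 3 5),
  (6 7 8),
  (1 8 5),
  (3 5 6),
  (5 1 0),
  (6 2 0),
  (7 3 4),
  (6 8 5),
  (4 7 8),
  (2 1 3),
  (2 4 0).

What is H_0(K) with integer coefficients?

H_0 = Z.

K has 9 vertices, 27 edges, 18 triangles.
rank ∂_0 = 0, rank ∂_1 = 8 ⇒ b_0 = 9 − 0 − 8 = 1; all invariant factors of ∂_1 are 1 so no torsion. So H_0 ≅ Z.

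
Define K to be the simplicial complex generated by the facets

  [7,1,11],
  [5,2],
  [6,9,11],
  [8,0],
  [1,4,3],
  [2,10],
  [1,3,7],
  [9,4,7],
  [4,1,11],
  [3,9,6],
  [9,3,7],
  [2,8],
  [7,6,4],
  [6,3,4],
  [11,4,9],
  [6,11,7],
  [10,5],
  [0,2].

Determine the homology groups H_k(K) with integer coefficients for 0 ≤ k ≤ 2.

H_0 ≅ Z^2,  H_1 ≅ Z^2 ⊕ Z/2,  H_2 = 0.

We work with the vertex ordering 0 < 1 < 2 < 3 < 4 < 5 < 6 < 7 < 8 < 9 < 10 < 11. The simplices of K, each written with vertices in increasing order, are:

  0-simplices (12): [0], [1], [2], [3], [4], [5], [6], [7], [8], [9], [10], [11]
  1-simplices (24): (24 of them)
  2-simplices (12): [1,3,4], [1,3,7], [1,4,11], [1,7,11], [3,4,6], [3,6,9], [3,7,9], [4,6,7], [4,7,9], [4,9,11], [6,7,11], [6,9,11]

so the chain groups are C_0 ≅ Z^12, C_1 ≅ Z^24, C_2 ≅ Z^12.

∂_1: C_1 → C_0 is given by ∂[p,q] = [q] − [p]. For instance
  ∂[6,11] = [11] − [6].
As a 12×24 matrix over Z this has rank 10, with invariant factors (1,1,1,1,1,1,1,1,1,1).

∂_2: C_2 → C_1 maps a triangle to the signed sum of its edges. For instance
  ∂[3,4,6] = [4,6] − [3,6] + [3,4],
  ∂[1,3,7] = [3,7] − [1,7] + [1,3].
The resulting 24×12 matrix has rank 12, and its Smith normal form has invariant factors (1,1,1,1,1,1,1,1,1,1,1,2).

Now H_k = ker ∂_k / im ∂_{k+1}, so:

  H_0: rank C_0 − rank ∂_1 = 12 − 10 = 2, and the invariant factors of ∂_1 are all 1, so H_0 = Z^2.
  H_1: rank ker ∂_1 − rank ∂_2 = (24 − 10) − 12 = 2, and ∂_2 has invariant factor 2 > 1, so H_1 = Z^2 ⊕ Z/2.
  H_2: rank ker ∂_2 − rank ∂_3 = (12 − 12) − 0 = 0, and there is no ∂_3, so H_2 = 0.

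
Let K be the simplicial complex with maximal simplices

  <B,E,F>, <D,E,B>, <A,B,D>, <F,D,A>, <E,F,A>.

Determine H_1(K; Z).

Take the total order A < B < D < E < F on the vertex set. Then K (dimension 2) consists of the simplices:

  0-simplices (5): A, B, D, E, F
  1-simplices (10): AB, AD, AE, AF, BD, BE, BF, DE, DF, EF
  2-simplices (5): ABD, ADF, AEF, BDE, BEF

giving chain groups C_0 ≅ Z^5, C_1 ≅ Z^10, C_2 ≅ Z^5.

The boundary map ∂_1: C_1 → C_0 maps an edge to its endpoints' difference, ∂[p,q] = q − p. For instance
  ∂BE = E − B.
As a 5×10 matrix over Z this has rank 4, with invariant factors (1,1,1,1).

Boundary ∂_2: C_2 → C_1 maps a triangle to the signed sum of its edges. For instance
  ∂BEF = EF − BF + BE,
  ∂BDE = DE − BE + BD.
As a 10×5 matrix over Z this has rank 5, with invariant factors (1,1,1,1,1).

From H_k ≅ ker(∂_k) / im(∂_{k+1}) we obtain:

  H_1: rank ker ∂_1 − rank ∂_2 = (10 − 4) − 5 = 1, and the invariant factors of ∂_2 are all 1, so H_1 = Z.

(K is a triangulation of the Möbius band.)

H_1 = Z.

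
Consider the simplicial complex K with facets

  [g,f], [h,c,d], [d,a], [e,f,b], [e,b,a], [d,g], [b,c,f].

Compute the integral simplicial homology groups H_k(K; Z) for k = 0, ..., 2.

H_0 = Z,  H_1 = Z^2,  H_2 = 0.

We work with the vertex ordering a < b < c < d < e < f < g < h. The simplices of K, each written with vertices in increasing order, are:

  0-simplices (8): a, b, c, d, e, f, g, h
  1-simplices (13): ab, ad, ae, bc, be, bf, cd, cf, ch, dg, dh, ef, fg
  2-simplices (4): abe, bcf, bef, cdh

so the chain groups are C_0 ≅ Z^8, C_1 ≅ Z^13, C_2 ≅ Z^4.

The boundary map ∂_1: C_1 → C_0 is given by ∂[p,q] = [q] − [p]. For instance
  ∂bc = c − b.
The resulting 8×13 matrix has rank 7, and its Smith normal form has invariant factors (1,1,1,1,1,1,1).

∂_2: C_2 → C_1 acts by ∂[p,q,r] = [q,r] − [p,r] + [p,q]. For instance
  ∂bef = ef − bf + be,
  ∂bcf = cf − bf + bc.
The 13×4 boundary matrix has rank 4 and Smith normal form diag(1,1,1,1).

Reading off H_k = ker ∂_k / im ∂_{k+1}:

  H_0: rank C_0 − rank ∂_1 = 8 − 7 = 1, and the invariant factors of ∂_1 are all 1, so H_0 ≅ Z.
  H_1: rank ker ∂_1 − rank ∂_2 = (13 − 7) − 4 = 2, and the invariant factors of ∂_2 are all 1, so H_1 ≅ Z^2.
  H_2: rank ker ∂_2 − rank ∂_3 = (4 − 4) − 0 = 0, and there is no ∂_3, so H_2 ≅ 0.

As a check, the Euler characteristic is 8 − 13 + 4 = -1, which agrees with 1 − 2 + 0 = -1.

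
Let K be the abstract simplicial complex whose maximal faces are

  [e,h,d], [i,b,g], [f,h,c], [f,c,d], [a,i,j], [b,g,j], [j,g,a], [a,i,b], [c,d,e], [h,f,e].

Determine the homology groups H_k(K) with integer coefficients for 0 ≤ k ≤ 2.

H_0 = Z^2,  H_1 = Z^2,  H_2 = 0.

K has 10 vertices, 20 edges, 10 triangles.
rank ∂_0 = 0, rank ∂_1 = 8 ⇒ b_0 = 10 − 0 − 8 = 2; all invariant factors of ∂_1 are 1 so no torsion. So H_0 ≅ Z^2.
rank ∂_1 = 8, rank ∂_2 = 10 ⇒ b_1 = 20 − 8 − 10 = 2; all invariant factors of ∂_2 are 1 so no torsion. So H_1 ≅ Z^2.
rank ∂_2 = 10, rank ∂_3 = 0 ⇒ b_2 = 10 − 10 − 0 = 0. So H_2 ≅ 0.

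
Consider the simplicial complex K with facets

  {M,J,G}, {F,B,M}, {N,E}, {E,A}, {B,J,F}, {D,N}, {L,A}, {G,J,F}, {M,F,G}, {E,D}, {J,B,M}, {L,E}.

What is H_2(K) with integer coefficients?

Order the vertices as A < B < D < E < F < G < J < L < M < N. Listing each simplex with vertices in this order, K has dimension 2 with simplices:

  0-simplices (10): A, B, D, E, F, G, J, L, M, N
  1-simplices (15): AE, AL, BF, BJ, BM, DE, DN, EL, EN, FG, FJ, FM, GJ, GM, JM
  2-simplices (6): BFJ, BFM, BJM, FGJ, FGM, GJM

Hence C_0 ≅ Z^10, C_1 ≅ Z^15, C_2 ≅ Z^6.

Boundary ∂_1: C_1 → C_0 is given by ∂[p,q] = [q] − [p]. For instance
  ∂EL = L − E.
This gives a 10×15 integer matrix of rank 8; reducing to Smith normal form yields diagonal entries (1,1,1,1,1,1,1,1).

The boundary map ∂_2: C_2 → C_1 maps a triangle to the signed sum of its edges. For instance
  ∂BJM = JM − BM + BJ,
  ∂BFM = FM − BM + BF.
This gives a 15×6 integer matrix of rank 5; reducing to Smith normal form yields diagonal entries (1,1,1,1,1).

Reading off H_k = ker ∂_k / im ∂_{k+1}:

  H_2: rank ker ∂_2 − rank ∂_3 = (6 − 5) − 0 = 1, and there is no ∂_3, so H_2 ≅ Z.

(K is a triangulation of the disjoint union of a wedge of 2 circles and the 2-sphere S^2.)

H_2 = Z.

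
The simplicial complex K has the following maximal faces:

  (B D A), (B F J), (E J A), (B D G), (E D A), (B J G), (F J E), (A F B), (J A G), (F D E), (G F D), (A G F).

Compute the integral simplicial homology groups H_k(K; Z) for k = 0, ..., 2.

H_0 ≅ Z,  H_1 ≅ Z_2,  H_2 = 0.

K has 7 vertices, 18 edges, 12 triangles.
rank ∂_0 = 0, rank ∂_1 = 6 ⇒ b_0 = 7 − 0 − 6 = 1; all invariant factors of ∂_1 are 1 so no torsion. So H_0 ≅ Z.
rank ∂_1 = 6, rank ∂_2 = 12 ⇒ b_1 = 18 − 6 − 12 = 0; ∂_2 has invariant factor(s) [2] giving torsion. So H_1 ≅ Z_2.
rank ∂_2 = 12, rank ∂_3 = 0 ⇒ b_2 = 12 − 12 − 0 = 0. So H_2 ≅ 0.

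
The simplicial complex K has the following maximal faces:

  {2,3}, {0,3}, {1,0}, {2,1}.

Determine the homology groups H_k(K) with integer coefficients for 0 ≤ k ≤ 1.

H_0 ≅ Z,  H_1 ≅ Z.

K has 4 vertices, 4 edges.
rank ∂_0 = 0, rank ∂_1 = 3 ⇒ b_0 = 4 − 0 − 3 = 1; all invariant factors of ∂_1 are 1 so no torsion. So H_0 = Z.
rank ∂_1 = 3, rank ∂_2 = 0 ⇒ b_1 = 4 − 3 − 0 = 1. So H_1 = Z.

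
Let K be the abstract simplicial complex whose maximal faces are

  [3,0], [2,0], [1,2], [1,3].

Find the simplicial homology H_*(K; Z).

H_0 ≅ Z,  H_1 ≅ Z.

Take the total order 0 < 1 < 2 < 3 on the vertex set. Then K (dimension 1) consists of the simplices:

  0-simplices (4): [0], [1], [2], [3]
  1-simplices (4): [0,2], [0,3], [1,2], [1,3]

Hence C_0 ≅ Z^4, C_1 ≅ Z^4.

The boundary map ∂_1: C_1 → C_0 is given by ∂[p,q] = [q] − [p].
The resulting 4×4 matrix has rank 3, and its Smith normal form has invariant factors (1,1,1).

Reading off H_k = ker ∂_k / im ∂_{k+1}:

  H_0: rank C_0 − rank ∂_1 = 4 − 3 = 1, and the invariant factors of ∂_1 are all 1, so H_0 ≅ Z.
  H_1: rank ker ∂_1 − rank ∂_2 = (4 − 3) − 0 = 1, and there is no ∂_2, so H_1 ≅ Z.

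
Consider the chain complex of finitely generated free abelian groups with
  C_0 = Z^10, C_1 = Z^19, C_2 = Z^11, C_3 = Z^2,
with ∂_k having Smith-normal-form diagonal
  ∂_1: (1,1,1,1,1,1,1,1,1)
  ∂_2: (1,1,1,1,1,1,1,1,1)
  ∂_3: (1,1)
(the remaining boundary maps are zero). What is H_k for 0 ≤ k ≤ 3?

H_0: b_0 = 10 − 0 − 9 = 1; torsion from ∂_1 factors > 1: none. So H_0 ≅ Z.
H_1: b_1 = 19 − 9 − 9 = 1; torsion from ∂_2 factors > 1: none. So H_1 ≅ Z.
H_2: b_2 = 11 − 9 − 2 = 0; torsion from ∂_3 factors > 1: none. So H_2 ≅ 0.
H_3: b_3 = 2 − 2 − 0 = 0; torsion from ∂_4 factors > 1: none. So H_3 ≅ 0.

H_0 ≅ Z,  H_1 ≅ Z,  H_2 = 0,  H_3 = 0.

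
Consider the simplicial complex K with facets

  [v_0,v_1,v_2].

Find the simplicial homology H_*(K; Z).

H_0 ≅ Z,  H_1 = 0,  H_2 = 0.

Order the vertices as v_0 < v_1 < v_2. Listing each simplex with vertices in this order, K has dimension 2 with simplices:

  0-simplices (3): [v_0], [v_1], [v_2]
  1-simplices (3): [v_0,v_1], [v_0,v_2], [v_1,v_2]
  2-simplices (1): [v_0,v_1,v_2]

so the chain groups are C_0 ≅ Z^3, C_1 ≅ Z^3, C_2 ≅ Z^1.

∂_1: C_1 → C_0 is given by ∂[p,q] = [q] − [p].
This gives a 3×3 integer matrix of rank 2; reducing to Smith normal form yields diagonal entries (1,1).

The boundary map ∂_2: C_2 → C_1 maps a triangle to the signed sum of its edges. For instance
  ∂[v_0,v_1,v_2] = [v_1,v_2] − [v_0,v_2] + [v_0,v_1].
This gives a 3×1 integer matrix of rank 1; reducing to Smith normal form yields diagonal entries (1).

Reading off H_k = ker ∂_k / im ∂_{k+1}:

  H_0: rank C_0 − rank ∂_1 = 3 − 2 = 1, and the invariant factors of ∂_1 are all 1, so H_0 = Z.
  H_1: rank ker ∂_1 − rank ∂_2 = (3 − 2) − 1 = 0, and the invariant factors of ∂_2 are all 1, so H_1 = 0.
  H_2: rank ker ∂_2 − rank ∂_3 = (1 − 1) − 0 = 0, and there is no ∂_3, so H_2 = 0.

As a check, the Euler characteristic is 3 − 3 + 1 = 1, which agrees with 1 − 0 + 0 = 1.
(K is a triangulation of the 2-simplex.)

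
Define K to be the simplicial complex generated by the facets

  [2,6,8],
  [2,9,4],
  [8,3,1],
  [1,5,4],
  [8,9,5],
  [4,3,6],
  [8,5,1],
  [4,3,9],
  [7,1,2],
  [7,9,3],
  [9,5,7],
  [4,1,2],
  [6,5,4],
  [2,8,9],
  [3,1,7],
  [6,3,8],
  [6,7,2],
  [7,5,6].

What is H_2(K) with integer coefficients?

H_2 = Z.

K has 9 vertices, 27 edges, 18 triangles.
rank ∂_2 = 17, rank ∂_3 = 0 ⇒ b_2 = 18 − 17 − 0 = 1. So H_2 = Z.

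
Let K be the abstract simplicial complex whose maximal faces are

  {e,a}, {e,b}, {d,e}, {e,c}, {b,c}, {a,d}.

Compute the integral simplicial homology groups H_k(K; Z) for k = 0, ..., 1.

H_0 ≅ Z,  H_1 ≅ Z^2.

Take the total order a < b < c < d < e on the vertex set. Then K (dimension 1) consists of the simplices:

  0-simplices (5): a, b, c, d, e
  1-simplices (6): ad, ae, bc, be, ce, de

Hence C_0 ≅ Z^5, C_1 ≅ Z^6.

The boundary map ∂_1: C_1 → C_0 sends each edge [p,q] (with p < q) to q − p. For instance
  ∂ce = e − c.
The resulting 5×6 matrix has rank 4, and its Smith normal form has invariant factors (1,1,1,1).

Now H_k = ker ∂_k / im ∂_{k+1}, so:

  H_0: rank C_0 − rank ∂_1 = 5 − 4 = 1, and the invariant factors of ∂_1 are all 1, so H_0 = Z.
  H_1: rank ker ∂_1 − rank ∂_2 = (6 − 4) − 0 = 2, and there is no ∂_2, so H_1 = Z^2.

As a check, the Euler characteristic is 5 − 6 = -1, which agrees with 1 − 2 = -1.
(K is a triangulation of a wedge of 2 circles.)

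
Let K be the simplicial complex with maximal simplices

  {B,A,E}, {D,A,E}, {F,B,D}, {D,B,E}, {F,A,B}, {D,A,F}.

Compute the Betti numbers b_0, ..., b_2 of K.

K has 5 vertices, 9 edges, 6 triangles.
rank ∂_0 = 0, rank ∂_1 = 4 ⇒ b_0 = 5 − 0 − 4 = 1; all invariant factors of ∂_1 are 1 so no torsion. So H_0 = Z.
rank ∂_1 = 4, rank ∂_2 = 5 ⇒ b_1 = 9 − 4 − 5 = 0; all invariant factors of ∂_2 are 1 so no torsion. So H_1 = 0.
rank ∂_2 = 5, rank ∂_3 = 0 ⇒ b_2 = 6 − 5 − 0 = 1. So H_2 = Z.

b_0 = 1, b_1 = 0, b_2 = 1.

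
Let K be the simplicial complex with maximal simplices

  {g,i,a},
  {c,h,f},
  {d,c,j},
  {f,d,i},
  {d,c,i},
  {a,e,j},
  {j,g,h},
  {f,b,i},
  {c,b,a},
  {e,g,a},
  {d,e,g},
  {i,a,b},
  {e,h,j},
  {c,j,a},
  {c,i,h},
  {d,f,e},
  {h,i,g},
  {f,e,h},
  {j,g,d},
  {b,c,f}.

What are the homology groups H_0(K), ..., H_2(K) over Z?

Take the total order a < b < c < d < e < f < g < h < i < j on the vertex set. Then K (dimension 2) consists of the simplices:

  0-simplices (10): a, b, c, d, e, f, g, h, i, j
  1-simplices (30): ab, ac, ae, ag, ai, aj, bc, bf, bi, cd, cf, ch, ci, cj, de, df, dg, di, dj, ef, eg, eh, ej, fh, fi, gh, gi, gj, hi, hj
  2-simplices (20): abc, abi, acj, aeg, aej, agi, bcf, bfi, cdi, cdj, cfh, chi, def, deg, dfi, dgj, efh, ehj, ghi, ghj

giving chain groups C_0 ≅ Z^10, C_1 ≅ Z^30, C_2 ≅ Z^20.

The boundary map ∂_1: C_1 → C_0 sends each edge [p,q] (with p < q) to q − p. For instance
  ∂hj = j − h.
The resulting 10×30 matrix has rank 9, and its Smith normal form has invariant factors (1,1,1,1,1,1,1,1,1).

∂_2: C_2 → C_1 acts by ∂[p,q,r] = [q,r] − [p,r] + [p,q]. For instance
  ∂acj = cj − aj + ac,
  ∂aeg = eg − ag + ae.
The resulting 30×20 matrix has rank 20, and its Smith normal form has invariant factors (1,1,1,1,1,1,1,1,1,1,1,1,1,1,1,1,1,1,1,2).

Now H_k = ker ∂_k / im ∂_{k+1}, so:

  H_0: rank C_0 − rank ∂_1 = 10 − 9 = 1, and the invariant factors of ∂_1 are all 1, so H_0 ≅ Z.
  H_1: rank ker ∂_1 − rank ∂_2 = (30 − 9) − 20 = 1, and ∂_2 has invariant factor 2 > 1, so H_1 ≅ Z ⊕ Z/2.
  H_2: rank ker ∂_2 − rank ∂_3 = (20 − 20) − 0 = 0, and there is no ∂_3, so H_2 ≅ 0.

As a check, the Euler characteristic is 10 − 30 + 20 = 0, which agrees with 1 − 1 + 0 = 0.

H_0 = Z,  H_1 = Z ⊕ Z/2,  H_2 = 0.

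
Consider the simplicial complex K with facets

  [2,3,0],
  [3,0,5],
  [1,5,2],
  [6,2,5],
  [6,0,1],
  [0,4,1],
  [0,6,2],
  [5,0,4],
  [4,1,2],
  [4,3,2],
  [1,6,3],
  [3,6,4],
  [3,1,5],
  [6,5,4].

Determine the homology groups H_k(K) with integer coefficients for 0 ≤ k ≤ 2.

H_0 = Z,  H_1 = Z^2,  H_2 = Z.

We work with the vertex ordering 0 < 1 < 2 < 3 < 4 < 5 < 6. The simplices of K, each written with vertices in increasing order, are:

  0-simplices (7): [0], [1], [2], [3], [4], [5], [6]
  1-simplices (21): [0,1], [0,2], [0,3], [0,4], [0,5], [0,6], [1,2], [1,3], [1,4], [1,5], [1,6], [2,3], [2,4], [2,5], [2,6], [3,4], [3,5], [3,6], [4,5], [4,6], [5,6]
  2-simplices (14): [0,1,4], [0,1,6], [0,2,3], [0,2,6], [0,3,5], [0,4,5], [1,2,4], [1,2,5], [1,3,5], [1,3,6], [2,3,4], [2,5,6], [3,4,6], [4,5,6]

giving chain groups C_0 ≅ Z^7, C_1 ≅ Z^21, C_2 ≅ Z^14.

∂_1: C_1 → C_0 sends each edge [p,q] (with p < q) to q − p.
The 7×21 boundary matrix has rank 6 and Smith normal form diag(1,1,1,1,1,1).

The boundary map ∂_2: C_2 → C_1 acts by ∂[p,q,r] = [q,r] − [p,r] + [p,q]. For instance
  ∂[0,1,4] = [1,4] − [0,4] + [0,1],
  ∂[2,3,4] = [3,4] − [2,4] + [2,3].
As a 21×14 matrix over Z this has rank 13, with invariant factors (1,1,1,1,1,1,1,1,1,1,1,1,1).

From H_k ≅ ker(∂_k) / im(∂_{k+1}) we obtain:

  H_0: rank C_0 − rank ∂_1 = 7 − 6 = 1, and the invariant factors of ∂_1 are all 1, so H_0 ≅ Z.
  H_1: rank ker ∂_1 − rank ∂_2 = (21 − 6) − 13 = 2, and the invariant factors of ∂_2 are all 1, so H_1 ≅ Z^2.
  H_2: rank ker ∂_2 − rank ∂_3 = (14 − 13) − 0 = 1, and there is no ∂_3, so H_2 ≅ Z.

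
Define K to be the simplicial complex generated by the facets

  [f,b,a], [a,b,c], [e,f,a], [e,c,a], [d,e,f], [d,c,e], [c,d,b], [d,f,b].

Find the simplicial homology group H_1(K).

Take the total order a < b < c < d < e < f on the vertex set. Then K (dimension 2) consists of the simplices:

  0-simplices (6): a, b, c, d, e, f
  1-simplices (12): ab, ac, ae, af, bc, bd, bf, cd, ce, de, df, ef
  2-simplices (8): abc, abf, ace, aef, bcd, bdf, cde, def

so the chain groups are C_0 ≅ Z^6, C_1 ≅ Z^12, C_2 ≅ Z^8.

∂_1: C_1 → C_0 sends each edge [p,q] (with p < q) to q − p. For instance
  ∂ac = c − a.
This gives a 6×12 integer matrix of rank 5; reducing to Smith normal form yields diagonal entries (1,1,1,1,1).

The boundary map ∂_2: C_2 → C_1 sends each 2-simplex [p,q,r] to [q,r] − [p,r] + [p,q]. For instance
  ∂bcd = cd − bd + bc,
  ∂aef = ef − af + ae.
The 12×8 boundary matrix has rank 7 and Smith normal form diag(1,1,1,1,1,1,1).

From H_k ≅ ker(∂_k) / im(∂_{k+1}) we obtain:

  H_1: rank ker ∂_1 − rank ∂_2 = (12 − 5) − 7 = 0, and the invariant factors of ∂_2 are all 1, so H_1 = 0.

(K is a triangulation of the 2-sphere S^2.)

H_1 = 0.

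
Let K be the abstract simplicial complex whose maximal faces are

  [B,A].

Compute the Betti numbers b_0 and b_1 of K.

Take the total order A < B on the vertex set. Then K (dimension 1) consists of the simplices:

  0-simplices (2): A, B
  1-simplices (1): AB

giving chain groups C_0 ≅ Z^2, C_1 ≅ Z^1.

∂_1: C_1 → C_0 maps an edge to its endpoints' difference, ∂[p,q] = q − p.
This gives a 2×1 integer matrix of rank 1; reducing to Smith normal form yields diagonal entries (1).

From H_k ≅ ker(∂_k) / im(∂_{k+1}) we obtain:

  H_0: rank C_0 − rank ∂_1 = 2 − 1 = 1, and the invariant factors of ∂_1 are all 1, so H_0 = Z.
  H_1: rank ker ∂_1 − rank ∂_2 = (1 − 1) − 0 = 0, and there is no ∂_2, so H_1 = 0.

As a check, the Euler characteristic is 2 − 1 = 1, which agrees with 1 − 0 = 1.
(K is a triangulation of the 1-simplex.)

Hence the Betti numbers are b_0 = 1, b_1 = 0.

b_0 = 1, b_1 = 0.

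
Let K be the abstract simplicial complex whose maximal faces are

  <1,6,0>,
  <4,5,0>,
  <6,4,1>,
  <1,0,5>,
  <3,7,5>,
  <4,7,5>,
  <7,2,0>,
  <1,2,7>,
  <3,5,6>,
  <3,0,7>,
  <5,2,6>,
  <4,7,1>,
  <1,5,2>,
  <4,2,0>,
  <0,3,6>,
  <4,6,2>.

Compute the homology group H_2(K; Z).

H_2 ≅ Z.

Order the vertices as 0 < 1 < 2 < 3 < 4 < 5 < 6 < 7. Listing each simplex with vertices in this order, K has dimension 2 with simplices:

  0-simplices (8): [0], [1], [2], [3], [4], [5], [6], [7]
  1-simplices (24): (24 of them)
  2-simplices (16): [0,1,5], [0,1,6], [0,2,4], [0,2,7], [0,3,6], [0,3,7], [0,4,5], [1,2,5], [1,2,7], [1,4,6], [1,4,7], [2,4,6], [2,5,6], [3,5,6], [3,5,7], [4,5,7]

Hence C_0 ≅ Z^8, C_1 ≅ Z^24, C_2 ≅ Z^16.

∂_1: C_1 → C_0 maps an edge to its endpoints' difference, ∂[p,q] = q − p.
As a 8×24 matrix over Z this has rank 7, with invariant factors (1,1,1,1,1,1,1).

Boundary ∂_2: C_2 → C_1 sends each 2-simplex [p,q,r] to [q,r] − [p,r] + [p,q]. For instance
  ∂[3,5,6] = [5,6] − [3,6] + [3,5],
  ∂[1,4,7] = [4,7] − [1,7] + [1,4].
As a 24×16 matrix over Z this has rank 15, with invariant factors (1,1,1,1,1,1,1,1,1,1,1,1,1,1,1).

From H_k ≅ ker(∂_k) / im(∂_{k+1}) we obtain:

  H_2: rank ker ∂_2 − rank ∂_3 = (16 − 15) − 0 = 1, and there is no ∂_3, so H_2 = Z.

(K is a triangulation of the torus T^2.)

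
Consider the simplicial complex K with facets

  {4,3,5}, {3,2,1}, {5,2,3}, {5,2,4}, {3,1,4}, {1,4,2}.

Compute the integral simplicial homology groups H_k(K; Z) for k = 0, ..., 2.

Take the total order 1 < 2 < 3 < 4 < 5 on the vertex set. Then K (dimension 2) consists of the simplices:

  0-simplices (5): [1], [2], [3], [4], [5]
  1-simplices (9): [1,2], [1,3], [1,4], [2,3], [2,4], [2,5], [3,4], [3,5], [4,5]
  2-simplices (6): [1,2,3], [1,2,4], [1,3,4], [2,3,5], [2,4,5], [3,4,5]

giving chain groups C_0 ≅ Z^5, C_1 ≅ Z^9, C_2 ≅ Z^6.

The boundary map ∂_1: C_1 → C_0 is given by ∂[p,q] = [q] − [p]. For instance
  ∂[1,3] = [3] − [1].
This gives a 5×9 integer matrix of rank 4; reducing to Smith normal form yields diagonal entries (1,1,1,1).

∂_2: C_2 → C_1 acts by ∂[p,q,r] = [q,r] − [p,r] + [p,q]. For instance
  ∂[2,4,5] = [4,5] − [2,5] + [2,4],
  ∂[1,2,3] = [2,3] − [1,3] + [1,2].
The resulting 9×6 matrix has rank 5, and its Smith normal form has invariant factors (1,1,1,1,1).

Computing H_k = (kernel of ∂_k) / (image of ∂_{k+1}):

  H_0: rank C_0 − rank ∂_1 = 5 − 4 = 1, and the invariant factors of ∂_1 are all 1, so H_0 = Z.
  H_1: rank ker ∂_1 − rank ∂_2 = (9 − 4) − 5 = 0, and the invariant factors of ∂_2 are all 1, so H_1 = 0.
  H_2: rank ker ∂_2 − rank ∂_3 = (6 − 5) − 0 = 1, and there is no ∂_3, so H_2 = Z.

As a check, the Euler characteristic is 5 − 9 + 6 = 2, which agrees with 1 − 0 + 1 = 2.

H_0 = Z,  H_1 = 0,  H_2 = Z.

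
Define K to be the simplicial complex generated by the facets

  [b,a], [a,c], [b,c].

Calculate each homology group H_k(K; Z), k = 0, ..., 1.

H_0 = Z,  H_1 = Z.

Take the total order a < b < c on the vertex set. Then K (dimension 1) consists of the simplices:

  0-simplices (3): a, b, c
  1-simplices (3): ab, ac, bc

Hence C_0 ≅ Z^3, C_1 ≅ Z^3.

Boundary ∂_1: C_1 → C_0 maps an edge to its endpoints' difference, ∂[p,q] = q − p.
As a 3×3 matrix over Z this has rank 2, with invariant factors (1,1).

Reading off H_k = ker ∂_k / im ∂_{k+1}:

  H_0: rank C_0 − rank ∂_1 = 3 − 2 = 1, and the invariant factors of ∂_1 are all 1, so H_0 = Z.
  H_1: rank ker ∂_1 − rank ∂_2 = (3 − 2) − 0 = 1, and there is no ∂_2, so H_1 = Z.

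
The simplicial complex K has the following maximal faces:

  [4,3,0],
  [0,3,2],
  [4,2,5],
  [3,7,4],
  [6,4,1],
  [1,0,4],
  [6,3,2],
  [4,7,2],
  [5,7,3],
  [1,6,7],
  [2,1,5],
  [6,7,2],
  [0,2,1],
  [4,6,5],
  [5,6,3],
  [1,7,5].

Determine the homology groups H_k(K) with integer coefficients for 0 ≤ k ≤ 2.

Fix the vertex order 0 < 1 < 2 < 3 < 4 < 5 < 6 < 7 and write every simplex with vertices in increasing order. Then dim K = 2 and the simplices of K are:

  0-simplices (8): [0], [1], [2], [3], [4], [5], [6], [7]
  1-simplices (24): (24 of them)
  2-simplices (16): [0,1,2], [0,1,4], [0,2,3], [0,3,4], [1,2,5], [1,4,6], [1,5,7], [1,6,7], [2,3,6], [2,4,5], [2,4,7], [2,6,7], [3,4,7], [3,5,6], [3,5,7], [4,5,6]

so the chain groups are C_0 ≅ Z^8, C_1 ≅ Z^24, C_2 ≅ Z^16.

∂_1: C_1 → C_0 sends each edge [p,q] (with p < q) to q − p. For instance
  ∂[0,1] = [1] − [0].
This gives a 8×24 integer matrix of rank 7; reducing to Smith normal form yields diagonal entries (1,1,1,1,1,1,1).

The boundary map ∂_2: C_2 → C_1 sends each 2-simplex [p,q,r] to [q,r] − [p,r] + [p,q]. For instance
  ∂[2,4,7] = [4,7] − [2,7] + [2,4],
  ∂[2,6,7] = [6,7] − [2,7] + [2,6].
The resulting 24×16 matrix has rank 15, and its Smith normal form has invariant factors (1,1,1,1,1,1,1,1,1,1,1,1,1,1,1).

From H_k ≅ ker(∂_k) / im(∂_{k+1}) we obtain:

  H_0: rank C_0 − rank ∂_1 = 8 − 7 = 1, and the invariant factors of ∂_1 are all 1, so H_0 = Z.
  H_1: rank ker ∂_1 − rank ∂_2 = (24 − 7) − 15 = 2, and the invariant factors of ∂_2 are all 1, so H_1 = Z^2.
  H_2: rank ker ∂_2 − rank ∂_3 = (16 − 15) − 0 = 1, and there is no ∂_3, so H_2 = Z.

(K is a triangulation of the torus T^2.)

H_0 = Z,  H_1 = Z^2,  H_2 = Z.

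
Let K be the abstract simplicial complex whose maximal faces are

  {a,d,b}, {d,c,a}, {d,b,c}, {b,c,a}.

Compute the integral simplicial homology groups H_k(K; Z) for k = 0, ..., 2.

H_0 ≅ Z,  H_1 = 0,  H_2 ≅ Z.

Fix the vertex order a < b < c < d and write every simplex with vertices in increasing order. Then dim K = 2 and the simplices of K are:

  0-simplices (4): a, b, c, d
  1-simplices (6): ab, ac, ad, bc, bd, cd
  2-simplices (4): abc, abd, acd, bcd

so the chain groups are C_0 ≅ Z^4, C_1 ≅ Z^6, C_2 ≅ Z^4.

Boundary ∂_1: C_1 → C_0 maps an edge to its endpoints' difference, ∂[p,q] = q − p.
This gives a 4×6 integer matrix of rank 3; reducing to Smith normal form yields diagonal entries (1,1,1).

∂_2: C_2 → C_1 maps a triangle to the signed sum of its edges. For instance
  ∂abc = bc − ac + ab,
  ∂bcd = cd − bd + bc.
This gives a 6×4 integer matrix of rank 3; reducing to Smith normal form yields diagonal entries (1,1,1).

Reading off H_k = ker ∂_k / im ∂_{k+1}:

  H_0: rank C_0 − rank ∂_1 = 4 − 3 = 1, and the invariant factors of ∂_1 are all 1, so H_0 = Z.
  H_1: rank ker ∂_1 − rank ∂_2 = (6 − 3) − 3 = 0, and the invariant factors of ∂_2 are all 1, so H_1 = 0.
  H_2: rank ker ∂_2 − rank ∂_3 = (4 − 3) − 0 = 1, and there is no ∂_3, so H_2 = Z.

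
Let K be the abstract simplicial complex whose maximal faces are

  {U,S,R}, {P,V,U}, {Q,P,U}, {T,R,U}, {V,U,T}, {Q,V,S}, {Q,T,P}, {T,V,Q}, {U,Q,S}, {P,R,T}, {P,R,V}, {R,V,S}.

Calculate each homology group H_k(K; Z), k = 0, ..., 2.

Order the vertices as P < Q < R < S < T < U < V. Listing each simplex with vertices in this order, K has dimension 2 with simplices:

  0-simplices (7): P, Q, R, S, T, U, V
  1-simplices (18): PQ, PR, PT, PU, PV, QS, QT, QU, QV, RS, RT, RU, RV, SU, SV, TU, TV, UV
  2-simplices (12): PQT, PQU, PRT, PRV, PUV, QSU, QSV, QTV, RSU, RSV, RTU, TUV

Hence C_0 ≅ Z^7, C_1 ≅ Z^18, C_2 ≅ Z^12.

∂_1: C_1 → C_0 maps an edge to its endpoints' difference, ∂[p,q] = q − p. For instance
  ∂QV = V − Q.
This gives a 7×18 integer matrix of rank 6; reducing to Smith normal form yields diagonal entries (1,1,1,1,1,1).

The boundary map ∂_2: C_2 → C_1 sends each 2-simplex [p,q,r] to [q,r] − [p,r] + [p,q]. For instance
  ∂QSU = SU − QU + QS,
  ∂RSU = SU − RU + RS.
This gives a 18×12 integer matrix of rank 12; reducing to Smith normal form yields diagonal entries (1,1,1,1,1,1,1,1,1,1,1,2).

Now H_k = ker ∂_k / im ∂_{k+1}, so:

  H_0: rank C_0 − rank ∂_1 = 7 − 6 = 1, and the invariant factors of ∂_1 are all 1, so H_0 ≅ Z.
  H_1: rank ker ∂_1 − rank ∂_2 = (18 − 6) − 12 = 0, and ∂_2 has invariant factor 2 > 1, so H_1 ≅ Z/2Z.
  H_2: rank ker ∂_2 − rank ∂_3 = (12 − 12) − 0 = 0, and there is no ∂_3, so H_2 ≅ 0.

H_0 ≅ Z,  H_1 ≅ Z/2Z,  H_2 = 0.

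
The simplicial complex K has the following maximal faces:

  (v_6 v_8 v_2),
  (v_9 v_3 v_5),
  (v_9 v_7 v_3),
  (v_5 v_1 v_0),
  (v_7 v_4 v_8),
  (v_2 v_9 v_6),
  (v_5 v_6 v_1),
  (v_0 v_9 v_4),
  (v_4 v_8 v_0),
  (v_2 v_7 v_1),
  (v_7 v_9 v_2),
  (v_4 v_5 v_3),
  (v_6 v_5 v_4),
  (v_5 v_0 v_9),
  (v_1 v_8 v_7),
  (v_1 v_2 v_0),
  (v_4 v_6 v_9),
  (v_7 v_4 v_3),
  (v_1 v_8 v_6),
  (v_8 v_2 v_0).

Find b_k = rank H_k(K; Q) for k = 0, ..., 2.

K has 10 vertices, 30 edges, 20 triangles.
rank ∂_0 = 0, rank ∂_1 = 9 ⇒ b_0 = 10 − 0 − 9 = 1; all invariant factors of ∂_1 are 1 so no torsion. So H_0 ≅ Z.
rank ∂_1 = 9, rank ∂_2 = 20 ⇒ b_1 = 30 − 9 − 20 = 1; ∂_2 has invariant factor(s) [2] giving torsion. So H_1 ≅ Z ⊕ Z/2Z.
rank ∂_2 = 20, rank ∂_3 = 0 ⇒ b_2 = 20 − 20 − 0 = 0. So H_2 ≅ 0.

b_0 = 1, b_1 = 1, b_2 = 0.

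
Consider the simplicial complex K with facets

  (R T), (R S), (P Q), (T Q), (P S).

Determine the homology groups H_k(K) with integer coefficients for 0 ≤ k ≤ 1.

H_0 = Z,  H_1 = Z.

K has 5 vertices, 5 edges.
rank ∂_0 = 0, rank ∂_1 = 4 ⇒ b_0 = 5 − 0 − 4 = 1; all invariant factors of ∂_1 are 1 so no torsion. So H_0 = Z.
rank ∂_1 = 4, rank ∂_2 = 0 ⇒ b_1 = 5 − 4 − 0 = 1. So H_1 = Z.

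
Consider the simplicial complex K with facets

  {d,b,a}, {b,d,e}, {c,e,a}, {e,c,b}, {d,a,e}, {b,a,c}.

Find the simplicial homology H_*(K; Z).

H_0 ≅ Z,  H_1 = 0,  H_2 ≅ Z.

We work with the vertex ordering a < b < c < d < e. The simplices of K, each written with vertices in increasing order, are:

  0-simplices (5): a, b, c, d, e
  1-simplices (9): ab, ac, ad, ae, bc, bd, be, ce, de
  2-simplices (6): abc, abd, ace, ade, bce, bde

Hence C_0 ≅ Z^5, C_1 ≅ Z^9, C_2 ≅ Z^6.

∂_1: C_1 → C_0 maps an edge to its endpoints' difference, ∂[p,q] = q − p. For instance
  ∂ad = d − a.
The resulting 5×9 matrix has rank 4, and its Smith normal form has invariant factors (1,1,1,1).

∂_2: C_2 → C_1 maps a triangle to the signed sum of its edges. For instance
  ∂abd = bd − ad + ab,
  ∂ade = de − ae + ad.
This gives a 9×6 integer matrix of rank 5; reducing to Smith normal form yields diagonal entries (1,1,1,1,1).

From H_k ≅ ker(∂_k) / im(∂_{k+1}) we obtain:

  H_0: rank C_0 − rank ∂_1 = 5 − 4 = 1, and the invariant factors of ∂_1 are all 1, so H_0 = Z.
  H_1: rank ker ∂_1 − rank ∂_2 = (9 − 4) − 5 = 0, and the invariant factors of ∂_2 are all 1, so H_1 = 0.
  H_2: rank ker ∂_2 − rank ∂_3 = (6 − 5) − 0 = 1, and there is no ∂_3, so H_2 = Z.

(K is a triangulation of the 2-sphere S^2.)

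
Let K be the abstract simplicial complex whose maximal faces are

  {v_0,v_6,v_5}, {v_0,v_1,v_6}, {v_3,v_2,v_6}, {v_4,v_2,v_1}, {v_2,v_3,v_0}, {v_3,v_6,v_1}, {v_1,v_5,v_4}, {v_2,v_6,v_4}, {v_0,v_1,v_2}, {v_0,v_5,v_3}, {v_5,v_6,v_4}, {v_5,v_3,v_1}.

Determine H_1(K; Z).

H_1 = Z/2.

Fix the vertex order v_0 < v_1 < v_2 < v_3 < v_4 < v_5 < v_6 and write every simplex with vertices in increasing order. Then dim K = 2 and the simplices of K are:

  0-simplices (7): [v_0], [v_1], [v_2], [v_3], [v_4], [v_5], [v_6]
  1-simplices (18): (18 of them)
  2-simplices (12): (12 of them)

giving chain groups C_0 ≅ Z^7, C_1 ≅ Z^18, C_2 ≅ Z^12.

The boundary map ∂_1: C_1 → C_0 is given by ∂[p,q] = [q] − [p].
This gives a 7×18 integer matrix of rank 6; reducing to Smith normal form yields diagonal entries (1,1,1,1,1,1).

∂_2: C_2 → C_1 maps a triangle to the signed sum of its edges. For instance
  ∂[v_4,v_5,v_6] = [v_5,v_6] − [v_4,v_6] + [v_4,v_5],
  ∂[v_0,v_5,v_6] = [v_5,v_6] − [v_0,v_6] + [v_0,v_5].
The resulting 18×12 matrix has rank 12, and its Smith normal form has invariant factors (1,1,1,1,1,1,1,1,1,1,1,2).

Computing H_k = (kernel of ∂_k) / (image of ∂_{k+1}):

  H_1: rank ker ∂_1 − rank ∂_2 = (18 − 6) − 12 = 0, and ∂_2 has invariant factor 2 > 1, so H_1 ≅ Z/2.

(K is a triangulation of the real projective plane RP^2.)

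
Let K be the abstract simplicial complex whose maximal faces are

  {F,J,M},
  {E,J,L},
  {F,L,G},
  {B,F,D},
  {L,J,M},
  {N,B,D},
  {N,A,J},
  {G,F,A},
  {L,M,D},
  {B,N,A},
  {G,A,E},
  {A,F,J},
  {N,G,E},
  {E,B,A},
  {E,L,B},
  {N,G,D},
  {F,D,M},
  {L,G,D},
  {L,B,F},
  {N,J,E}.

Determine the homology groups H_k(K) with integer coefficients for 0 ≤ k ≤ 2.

H_0 ≅ Z,  H_1 ≅ Z ⊕ Z/2Z,  H_2 = 0.

Fix the vertex order A < B < D < E < F < G < J < L < M < N and write every simplex with vertices in increasing order. Then dim K = 2 and the simplices of K are:

  0-simplices (10): A, B, D, E, F, G, J, L, M, N
  1-simplices (30): AB, AE, AF, AG, AJ, AN, BD, BE, BF, BL, BN, DF, DG, DL, DM, DN, EG, EJ, EL, EN, FG, FJ, FL, FM, GL, GN, JL, JM, JN, LM
  2-simplices (20): ABE, ABN, AEG, AFG, AFJ, AJN, BDF, BDN, BEL, BFL, DFM, DGL, DGN, DLM, EGN, EJL, EJN, FGL, FJM, JLM

so the chain groups are C_0 ≅ Z^10, C_1 ≅ Z^30, C_2 ≅ Z^20.

Boundary ∂_1: C_1 → C_0 is given by ∂[p,q] = [q] − [p]. For instance
  ∂EN = N − E.
This gives a 10×30 integer matrix of rank 9; reducing to Smith normal form yields diagonal entries (1,1,1,1,1,1,1,1,1).

∂_2: C_2 → C_1 acts by ∂[p,q,r] = [q,r] − [p,r] + [p,q]. For instance
  ∂DGN = GN − DN + DG,
  ∂FGL = GL − FL + FG.
This gives a 30×20 integer matrix of rank 20; reducing to Smith normal form yields diagonal entries (1,1,1,1,1,1,1,1,1,1,1,1,1,1,1,1,1,1,1,2).

Now H_k = ker ∂_k / im ∂_{k+1}, so:

  H_0: rank C_0 − rank ∂_1 = 10 − 9 = 1, and the invariant factors of ∂_1 are all 1, so H_0 ≅ Z.
  H_1: rank ker ∂_1 − rank ∂_2 = (30 − 9) − 20 = 1, and ∂_2 has invariant factor 2 > 1, so H_1 ≅ Z ⊕ Z/2Z.
  H_2: rank ker ∂_2 − rank ∂_3 = (20 − 20) − 0 = 0, and there is no ∂_3, so H_2 ≅ 0.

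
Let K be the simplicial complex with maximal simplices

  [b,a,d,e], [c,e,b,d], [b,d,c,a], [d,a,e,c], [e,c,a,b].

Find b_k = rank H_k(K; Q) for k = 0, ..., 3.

K has 5 vertices, 10 edges, 10 triangles, 5 3-simplices.
rank ∂_0 = 0, rank ∂_1 = 4 ⇒ b_0 = 5 − 0 − 4 = 1; all invariant factors of ∂_1 are 1 so no torsion. So H_0 = Z.
rank ∂_1 = 4, rank ∂_2 = 6 ⇒ b_1 = 10 − 4 − 6 = 0; all invariant factors of ∂_2 are 1 so no torsion. So H_1 = 0.
rank ∂_2 = 6, rank ∂_3 = 4 ⇒ b_2 = 10 − 6 − 4 = 0; all invariant factors of ∂_3 are 1 so no torsion. So H_2 = 0.
rank ∂_3 = 4, rank ∂_4 = 0 ⇒ b_3 = 5 − 4 − 0 = 1. So H_3 = Z.

b_0 = 1, b_1 = 0, b_2 = 0, b_3 = 1.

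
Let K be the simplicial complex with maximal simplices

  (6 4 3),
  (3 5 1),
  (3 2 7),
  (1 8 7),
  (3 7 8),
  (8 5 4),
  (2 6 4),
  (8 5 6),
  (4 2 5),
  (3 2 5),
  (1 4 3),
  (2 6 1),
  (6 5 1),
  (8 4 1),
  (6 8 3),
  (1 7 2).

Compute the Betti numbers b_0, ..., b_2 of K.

Order the vertices as 1 < 2 < 3 < 4 < 5 < 6 < 7 < 8. Listing each simplex with vertices in this order, K has dimension 2 with simplices:

  0-simplices (8): [1], [2], [3], [4], [5], [6], [7], [8]
  1-simplices (24): (24 of them)
  2-simplices (16): [1,2,6], [1,2,7], [1,3,4], [1,3,5], [1,4,8], [1,5,6], [1,7,8], [2,3,5], [2,3,7], [2,4,5], [2,4,6], [3,4,6], [3,6,8], [3,7,8], [4,5,8], [5,6,8]

giving chain groups C_0 ≅ Z^8, C_1 ≅ Z^24, C_2 ≅ Z^16.

The boundary map ∂_1: C_1 → C_0 maps an edge to its endpoints' difference, ∂[p,q] = q − p. For instance
  ∂[4,6] = [6] − [4].
As a 8×24 matrix over Z this has rank 7, with invariant factors (1,1,1,1,1,1,1).

Boundary ∂_2: C_2 → C_1 sends each 2-simplex [p,q,r] to [q,r] − [p,r] + [p,q]. For instance
  ∂[2,4,6] = [4,6] − [2,6] + [2,4],
  ∂[1,4,8] = [4,8] − [1,8] + [1,4].
As a 24×16 matrix over Z this has rank 15, with invariant factors (1,1,1,1,1,1,1,1,1,1,1,1,1,1,1).

Computing H_k = (kernel of ∂_k) / (image of ∂_{k+1}):

  H_0: rank C_0 − rank ∂_1 = 8 − 7 = 1, and the invariant factors of ∂_1 are all 1, so H_0 ≅ Z.
  H_1: rank ker ∂_1 − rank ∂_2 = (24 − 7) − 15 = 2, and the invariant factors of ∂_2 are all 1, so H_1 ≅ Z^2.
  H_2: rank ker ∂_2 − rank ∂_3 = (16 − 15) − 0 = 1, and there is no ∂_3, so H_2 ≅ Z.

As a check, the Euler characteristic is 8 − 24 + 16 = 0, which agrees with 1 − 2 + 1 = 0.

Hence the Betti numbers are b_0 = 1, b_1 = 2, b_2 = 1.

b_0 = 1, b_1 = 2, b_2 = 1.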